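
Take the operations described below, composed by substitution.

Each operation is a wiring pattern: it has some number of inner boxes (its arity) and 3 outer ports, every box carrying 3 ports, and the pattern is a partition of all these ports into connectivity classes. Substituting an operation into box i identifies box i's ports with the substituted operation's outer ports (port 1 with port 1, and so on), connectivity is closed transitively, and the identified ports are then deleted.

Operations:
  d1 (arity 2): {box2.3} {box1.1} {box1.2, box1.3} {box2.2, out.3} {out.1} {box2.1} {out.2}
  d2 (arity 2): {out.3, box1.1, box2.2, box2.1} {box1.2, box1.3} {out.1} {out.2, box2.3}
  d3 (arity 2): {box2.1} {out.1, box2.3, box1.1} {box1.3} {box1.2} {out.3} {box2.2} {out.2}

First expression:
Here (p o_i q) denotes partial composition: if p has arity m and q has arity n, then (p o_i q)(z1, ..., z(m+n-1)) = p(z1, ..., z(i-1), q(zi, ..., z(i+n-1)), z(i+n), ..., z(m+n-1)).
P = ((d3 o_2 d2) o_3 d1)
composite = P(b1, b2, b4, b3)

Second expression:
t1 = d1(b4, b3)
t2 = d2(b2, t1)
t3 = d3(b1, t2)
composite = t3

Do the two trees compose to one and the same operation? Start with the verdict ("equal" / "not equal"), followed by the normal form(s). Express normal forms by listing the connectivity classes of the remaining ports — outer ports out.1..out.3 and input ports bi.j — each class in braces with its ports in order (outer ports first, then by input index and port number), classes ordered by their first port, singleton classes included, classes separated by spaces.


Reducing the first expression gives {out.1, b1.1, b2.1} {out.2} {out.3} {b1.2} {b1.3} {b2.2, b2.3} {b3.1} {b3.2} {b3.3} {b4.1} {b4.2, b4.3}
Reducing the second expression gives {out.1, b1.1, b2.1} {out.2} {out.3} {b1.2} {b1.3} {b2.2, b2.3} {b3.1} {b3.2} {b3.3} {b4.1} {b4.2, b4.3}
Both agree, so they are equal.

equal: each reduces to {out.1, b1.1, b2.1} {out.2} {out.3} {b1.2} {b1.3} {b2.2, b2.3} {b3.1} {b3.2} {b3.3} {b4.1} {b4.2, b4.3}


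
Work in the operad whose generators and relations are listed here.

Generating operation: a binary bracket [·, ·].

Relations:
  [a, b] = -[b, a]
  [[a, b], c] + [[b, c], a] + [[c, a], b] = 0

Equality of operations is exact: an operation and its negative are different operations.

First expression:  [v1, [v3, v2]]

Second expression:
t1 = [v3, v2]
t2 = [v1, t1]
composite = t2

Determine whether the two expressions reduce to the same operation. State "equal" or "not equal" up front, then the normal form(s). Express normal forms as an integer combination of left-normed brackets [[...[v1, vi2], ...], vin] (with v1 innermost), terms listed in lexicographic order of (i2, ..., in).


The first expression reduces to -[[v1, v2], v3] + [[v1, v3], v2]
The second expression reduces to -[[v1, v2], v3] + [[v1, v3], v2]
One common form — equal.

equal; both compose to -[[v1, v2], v3] + [[v1, v3], v2]


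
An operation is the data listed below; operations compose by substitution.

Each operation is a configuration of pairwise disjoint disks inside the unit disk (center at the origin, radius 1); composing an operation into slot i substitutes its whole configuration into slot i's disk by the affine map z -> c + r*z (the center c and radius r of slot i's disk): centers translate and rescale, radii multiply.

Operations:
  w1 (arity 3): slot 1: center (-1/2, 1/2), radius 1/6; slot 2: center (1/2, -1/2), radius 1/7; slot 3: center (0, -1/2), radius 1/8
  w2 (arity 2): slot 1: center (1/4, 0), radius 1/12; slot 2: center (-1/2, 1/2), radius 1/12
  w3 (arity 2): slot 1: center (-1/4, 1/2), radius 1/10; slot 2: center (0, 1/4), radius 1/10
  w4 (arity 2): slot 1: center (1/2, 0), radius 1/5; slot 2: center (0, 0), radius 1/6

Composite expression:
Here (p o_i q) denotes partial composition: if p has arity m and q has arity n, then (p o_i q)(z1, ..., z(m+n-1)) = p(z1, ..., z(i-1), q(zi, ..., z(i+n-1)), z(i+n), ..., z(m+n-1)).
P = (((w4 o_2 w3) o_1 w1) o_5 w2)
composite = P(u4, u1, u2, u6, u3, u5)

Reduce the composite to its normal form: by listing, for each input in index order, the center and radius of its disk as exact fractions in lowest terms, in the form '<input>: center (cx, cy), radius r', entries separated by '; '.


u1: center (3/5, -1/10), radius 1/35; u2: center (1/2, -1/10), radius 1/40; u3: center (1/240, 1/24), radius 1/720; u4: center (2/5, 1/10), radius 1/30; u5: center (-1/120, 1/20), radius 1/720; u6: center (-1/24, 1/12), radius 1/60

Each u-disk chains the slot maps above it in w4; radii multiply.
input u4: applying the 2 nested substitutions gives center (2/5, 1/10), radius 1/30
input u1: applying the 2 nested substitutions gives center (3/5, -1/10), radius 1/35
input u2: applying the 2 nested substitutions gives center (1/2, -1/10), radius 1/40
input u6: applying the 2 nested substitutions gives center (-1/24, 1/12), radius 1/60
input u3: applying the 3 nested substitutions gives center (1/240, 1/24), radius 1/720
input u5: applying the 3 nested substitutions gives center (-1/120, 1/20), radius 1/720


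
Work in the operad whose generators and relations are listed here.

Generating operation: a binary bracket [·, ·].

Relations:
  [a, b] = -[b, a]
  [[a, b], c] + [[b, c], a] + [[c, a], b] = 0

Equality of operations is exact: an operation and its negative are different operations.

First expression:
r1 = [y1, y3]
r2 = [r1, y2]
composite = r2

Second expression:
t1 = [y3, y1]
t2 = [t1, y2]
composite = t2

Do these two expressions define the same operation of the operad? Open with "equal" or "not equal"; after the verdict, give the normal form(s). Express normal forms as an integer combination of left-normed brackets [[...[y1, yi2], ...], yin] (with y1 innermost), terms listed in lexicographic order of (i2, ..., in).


not equal — first [[y1, y3], y2], second -[[y1, y3], y2]

The first expression, normalized: [[y1, y3], y2]
The second expression, normalized: -[[y1, y3], y2]
No match — not equal.


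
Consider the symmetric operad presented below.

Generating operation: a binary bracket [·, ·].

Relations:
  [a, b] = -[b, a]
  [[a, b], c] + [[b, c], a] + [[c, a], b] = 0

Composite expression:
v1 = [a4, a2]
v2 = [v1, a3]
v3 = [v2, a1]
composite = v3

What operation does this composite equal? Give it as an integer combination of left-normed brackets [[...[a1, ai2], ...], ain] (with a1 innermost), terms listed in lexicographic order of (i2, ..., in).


[[[a1, a2], a4], a3] - [[[a1, a3], a2], a4] + [[[a1, a3], a4], a2] - [[[a1, a4], a2], a3]

In the tensor algebra, words opening a1 carry the a1-anchored form.
Composite bracket: [[[a4, a2], a3], a1]
Expanding via [a, b] = ab - ba: 8 signed words (2^3 = 8).
Coefficients come from the a1-initial words:
  from a1a2a4a3, sign +1: term +[[[a1, a2], a4], a3]
  from a1a3a2a4, sign -1: term -[[[a1, a3], a2], a4]
  from a1a3a4a2, sign +1: term +[[[a1, a3], a4], a2]
  from a1a4a2a3, sign -1: term -[[[a1, a4], a2], a3]


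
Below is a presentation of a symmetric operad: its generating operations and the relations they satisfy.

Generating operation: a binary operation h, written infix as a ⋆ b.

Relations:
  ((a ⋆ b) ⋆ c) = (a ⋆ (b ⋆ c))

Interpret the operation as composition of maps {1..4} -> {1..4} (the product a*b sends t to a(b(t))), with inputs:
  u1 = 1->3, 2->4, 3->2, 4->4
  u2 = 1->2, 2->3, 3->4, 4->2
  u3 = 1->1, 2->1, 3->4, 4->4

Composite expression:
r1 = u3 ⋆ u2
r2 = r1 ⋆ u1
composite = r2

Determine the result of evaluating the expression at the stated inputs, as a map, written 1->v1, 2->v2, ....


1->4, 2->1, 3->4, 4->1

(u3 ⋆ u2) = 1->1, 2->4, 3->4, 4->1
((u3 ⋆ u2) ⋆ u1) = 1->4, 2->1, 3->4, 4->1


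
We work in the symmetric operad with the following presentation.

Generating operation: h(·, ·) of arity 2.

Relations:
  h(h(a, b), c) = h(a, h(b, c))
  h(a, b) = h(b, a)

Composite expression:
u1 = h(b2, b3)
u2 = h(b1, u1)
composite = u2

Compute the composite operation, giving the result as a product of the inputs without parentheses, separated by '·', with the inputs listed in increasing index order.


b1 · b2 · b3

Reordering under h is free, so list the b-inputs canonically.
h(b2, b3) collapses to b2 · b3
h(b1, h(b2, b3)) collapses to b1 · b2 · b3
putting the inputs in ascending order: b1 · b2 · b3


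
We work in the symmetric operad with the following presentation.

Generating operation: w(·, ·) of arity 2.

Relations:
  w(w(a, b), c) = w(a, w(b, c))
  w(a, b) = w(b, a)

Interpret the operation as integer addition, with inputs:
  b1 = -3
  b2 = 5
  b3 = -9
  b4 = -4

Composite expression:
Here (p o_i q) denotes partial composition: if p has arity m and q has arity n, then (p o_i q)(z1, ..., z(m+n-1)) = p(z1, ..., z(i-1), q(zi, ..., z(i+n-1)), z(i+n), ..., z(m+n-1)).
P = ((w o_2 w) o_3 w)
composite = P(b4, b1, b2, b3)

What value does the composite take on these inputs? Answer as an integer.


-11

w(b2, b3) = -4
w(b1, w(b2, b3)) = -7
w(b4, w(b1, w(b2, b3))) = -11


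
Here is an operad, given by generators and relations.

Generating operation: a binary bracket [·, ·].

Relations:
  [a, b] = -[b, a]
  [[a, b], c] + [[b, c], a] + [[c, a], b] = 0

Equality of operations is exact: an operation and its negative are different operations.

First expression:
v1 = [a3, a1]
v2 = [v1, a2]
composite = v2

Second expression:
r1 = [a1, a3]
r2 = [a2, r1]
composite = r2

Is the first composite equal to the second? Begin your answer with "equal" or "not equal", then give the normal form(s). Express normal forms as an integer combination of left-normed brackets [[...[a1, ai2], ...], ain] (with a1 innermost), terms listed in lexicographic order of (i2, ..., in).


equal; both compose to -[[a1, a3], a2]

Normal form of the first expression: -[[a1, a3], a2]
Normal form of the second expression: -[[a1, a3], a2]
Identical normal forms: equal.


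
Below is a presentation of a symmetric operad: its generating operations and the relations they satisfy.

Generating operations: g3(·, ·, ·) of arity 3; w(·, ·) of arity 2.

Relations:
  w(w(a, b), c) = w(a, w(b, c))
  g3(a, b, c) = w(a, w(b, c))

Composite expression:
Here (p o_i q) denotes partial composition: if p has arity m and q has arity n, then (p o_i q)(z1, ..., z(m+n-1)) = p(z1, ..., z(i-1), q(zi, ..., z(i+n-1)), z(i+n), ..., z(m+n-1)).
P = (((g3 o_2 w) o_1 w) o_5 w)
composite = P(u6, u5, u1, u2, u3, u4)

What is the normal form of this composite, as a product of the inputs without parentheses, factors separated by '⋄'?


u6 ⋄ u5 ⋄ u1 ⋄ u2 ⋄ u3 ⋄ u4

Every regrouping of g3 is equal, so read the u-inputs in written order.
w(u6, u5) reduces to u6 ⋄ u5
w(u1, u2) reduces to u1 ⋄ u2
w(u3, u4) reduces to u3 ⋄ u4
g3(w(u6, u5), w(u1, u2), w(u3, u4)) reduces to u6 ⋄ u5 ⋄ u1 ⋄ u2 ⋄ u3 ⋄ u4


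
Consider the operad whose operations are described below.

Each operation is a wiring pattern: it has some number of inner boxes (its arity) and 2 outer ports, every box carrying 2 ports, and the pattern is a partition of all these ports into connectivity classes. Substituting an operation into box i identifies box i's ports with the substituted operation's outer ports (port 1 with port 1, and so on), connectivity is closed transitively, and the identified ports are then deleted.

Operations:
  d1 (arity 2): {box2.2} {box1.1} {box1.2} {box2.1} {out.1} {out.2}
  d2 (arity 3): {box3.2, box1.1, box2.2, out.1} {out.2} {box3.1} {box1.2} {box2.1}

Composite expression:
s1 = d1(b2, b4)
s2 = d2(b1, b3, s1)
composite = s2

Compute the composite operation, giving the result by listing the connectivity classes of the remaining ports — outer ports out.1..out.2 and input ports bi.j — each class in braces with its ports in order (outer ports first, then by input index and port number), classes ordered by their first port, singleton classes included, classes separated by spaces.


{out.1, b1.1, b3.2} {out.2} {b1.2} {b2.1} {b2.2} {b3.1} {b4.1} {b4.2}

Treat the ports identified at d2 as solder joints: merge, then drop.
d1 over (b2, b4) gives {out.1} {out.2} {b2.1} {b2.2} {b4.1} {b4.2}, out.j being that stage's outer ports
d2 over (b1, b3, b2, b4) gives {out.1, b1.1, b3.2} {out.2} {b1.2} {b2.1} {b2.2} {b3.1} {b4.1} {b4.2}, out.j being that stage's outer ports


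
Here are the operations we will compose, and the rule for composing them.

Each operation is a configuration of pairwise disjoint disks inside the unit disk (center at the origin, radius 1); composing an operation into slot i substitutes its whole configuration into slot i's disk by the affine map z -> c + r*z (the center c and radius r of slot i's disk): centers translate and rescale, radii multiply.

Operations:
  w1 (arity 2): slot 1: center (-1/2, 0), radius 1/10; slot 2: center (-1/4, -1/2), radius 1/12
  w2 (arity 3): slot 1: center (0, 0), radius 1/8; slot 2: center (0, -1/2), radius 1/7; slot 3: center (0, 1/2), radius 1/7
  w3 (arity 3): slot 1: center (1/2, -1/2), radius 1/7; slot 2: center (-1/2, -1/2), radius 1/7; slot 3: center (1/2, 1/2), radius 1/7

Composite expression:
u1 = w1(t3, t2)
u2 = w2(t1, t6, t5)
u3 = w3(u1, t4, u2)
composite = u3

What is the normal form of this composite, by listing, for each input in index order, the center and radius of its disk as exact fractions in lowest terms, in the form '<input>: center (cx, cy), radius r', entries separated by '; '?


t1: center (1/2, 1/2), radius 1/56; t2: center (13/28, -4/7), radius 1/84; t3: center (3/7, -1/2), radius 1/70; t4: center (-1/2, -1/2), radius 1/7; t5: center (1/2, 4/7), radius 1/49; t6: center (1/2, 3/7), radius 1/49

Only the slot chain above each t matters under w3; compose those maps.
t3: after 2 affine steps, its disk has center (3/7, -1/2), radius 1/70
t2: after 2 affine steps, its disk has center (13/28, -4/7), radius 1/84
t4: after 1 affine step, its disk has center (-1/2, -1/2), radius 1/7
t1: after 2 affine steps, its disk has center (1/2, 1/2), radius 1/56
t6: after 2 affine steps, its disk has center (1/2, 3/7), radius 1/49
t5: after 2 affine steps, its disk has center (1/2, 4/7), radius 1/49


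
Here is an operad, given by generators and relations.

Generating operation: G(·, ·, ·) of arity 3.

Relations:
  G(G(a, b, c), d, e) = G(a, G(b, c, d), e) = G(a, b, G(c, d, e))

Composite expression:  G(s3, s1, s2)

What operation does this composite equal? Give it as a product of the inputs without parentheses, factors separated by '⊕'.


Under associativity of G, the answer is the s's in reading order.
G(s3, s1, s2) reduces to s3 ⊕ s1 ⊕ s2

s3 ⊕ s1 ⊕ s2


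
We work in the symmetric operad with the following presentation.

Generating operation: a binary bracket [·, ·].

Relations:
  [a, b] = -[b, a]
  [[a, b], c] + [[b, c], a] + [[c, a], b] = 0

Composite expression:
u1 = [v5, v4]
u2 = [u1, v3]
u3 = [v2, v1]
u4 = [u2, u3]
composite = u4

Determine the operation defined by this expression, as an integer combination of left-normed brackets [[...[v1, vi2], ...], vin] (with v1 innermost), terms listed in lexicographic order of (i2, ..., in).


Antisymmetry and Jacobi reduce to v1-anchored left-normed brackets.
Composite bracket: [[[v5, v4], v3], [v2, v1]]
Under [a, b] = ab - ba we get 16 signed associative words (2^4 = 16).
Coefficients come from the v1-initial words:
  sign of v1v2v3v4v5 is +1, so it contributes +[[[[v1, v2], v3], v4], v5]
  sign of v1v2v3v5v4 is -1, so it contributes -[[[[v1, v2], v3], v5], v4]
  sign of v1v2v4v5v3 is -1, so it contributes -[[[[v1, v2], v4], v5], v3]
  sign of v1v2v5v4v3 is +1, so it contributes +[[[[v1, v2], v5], v4], v3]

[[[[v1, v2], v3], v4], v5] - [[[[v1, v2], v3], v5], v4] - [[[[v1, v2], v4], v5], v3] + [[[[v1, v2], v5], v4], v3]


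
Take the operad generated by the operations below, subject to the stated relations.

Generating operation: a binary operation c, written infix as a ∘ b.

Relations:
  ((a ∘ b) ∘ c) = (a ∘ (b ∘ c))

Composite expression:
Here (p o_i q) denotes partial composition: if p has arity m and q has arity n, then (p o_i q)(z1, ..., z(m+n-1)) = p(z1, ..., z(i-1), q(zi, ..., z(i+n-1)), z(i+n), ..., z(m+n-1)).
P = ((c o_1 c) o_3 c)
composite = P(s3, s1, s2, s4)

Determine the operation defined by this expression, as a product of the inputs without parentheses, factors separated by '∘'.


s3 ∘ s1 ∘ s2 ∘ s4

Associativity of c dissolves the nesting; only the s-input order survives.
(s3 ∘ s1) flattens to s3 ∘ s1
(s2 ∘ s4) flattens to s2 ∘ s4
((s3 ∘ s1) ∘ (s2 ∘ s4)) flattens to s3 ∘ s1 ∘ s2 ∘ s4


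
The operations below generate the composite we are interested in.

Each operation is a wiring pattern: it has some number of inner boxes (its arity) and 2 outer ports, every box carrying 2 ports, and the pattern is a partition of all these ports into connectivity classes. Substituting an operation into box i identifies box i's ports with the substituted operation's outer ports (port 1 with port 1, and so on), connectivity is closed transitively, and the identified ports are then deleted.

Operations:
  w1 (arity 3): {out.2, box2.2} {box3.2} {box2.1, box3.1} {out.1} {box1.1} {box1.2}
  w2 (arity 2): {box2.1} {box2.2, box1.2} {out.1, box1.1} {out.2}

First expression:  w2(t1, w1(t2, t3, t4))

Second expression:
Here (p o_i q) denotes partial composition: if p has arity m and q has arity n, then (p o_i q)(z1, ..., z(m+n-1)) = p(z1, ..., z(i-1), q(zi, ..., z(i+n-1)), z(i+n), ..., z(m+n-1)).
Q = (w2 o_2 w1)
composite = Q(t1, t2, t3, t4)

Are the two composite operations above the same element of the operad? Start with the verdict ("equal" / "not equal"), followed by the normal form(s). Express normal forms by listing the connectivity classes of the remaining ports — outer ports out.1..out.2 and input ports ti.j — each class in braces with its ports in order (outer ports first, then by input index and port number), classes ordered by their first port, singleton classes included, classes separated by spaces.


equal — both sides give {out.1, t1.1} {out.2} {t1.2, t3.2} {t2.1} {t2.2} {t3.1, t4.1} {t4.2}


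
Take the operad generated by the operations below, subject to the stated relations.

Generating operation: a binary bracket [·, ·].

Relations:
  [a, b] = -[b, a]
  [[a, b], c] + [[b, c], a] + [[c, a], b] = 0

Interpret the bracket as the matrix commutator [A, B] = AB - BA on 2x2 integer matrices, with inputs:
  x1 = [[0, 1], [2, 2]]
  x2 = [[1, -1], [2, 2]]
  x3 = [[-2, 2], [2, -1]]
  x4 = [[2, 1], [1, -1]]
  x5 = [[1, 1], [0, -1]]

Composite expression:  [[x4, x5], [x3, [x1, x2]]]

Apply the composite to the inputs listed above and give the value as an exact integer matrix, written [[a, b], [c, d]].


[[56, 42], [28, -56]]


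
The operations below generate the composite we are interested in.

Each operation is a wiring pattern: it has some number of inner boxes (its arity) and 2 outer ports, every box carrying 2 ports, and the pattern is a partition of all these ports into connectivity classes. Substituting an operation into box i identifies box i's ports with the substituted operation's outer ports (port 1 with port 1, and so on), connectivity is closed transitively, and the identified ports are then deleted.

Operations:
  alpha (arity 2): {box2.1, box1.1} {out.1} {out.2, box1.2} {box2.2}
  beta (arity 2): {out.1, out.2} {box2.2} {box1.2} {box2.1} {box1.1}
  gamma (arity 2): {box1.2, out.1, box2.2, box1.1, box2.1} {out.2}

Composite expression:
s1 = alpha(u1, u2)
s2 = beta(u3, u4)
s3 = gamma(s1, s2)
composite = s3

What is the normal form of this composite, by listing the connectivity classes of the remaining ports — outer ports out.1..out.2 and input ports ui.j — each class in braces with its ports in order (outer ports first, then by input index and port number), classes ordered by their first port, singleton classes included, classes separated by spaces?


Two ports join when wires chain via gamma-identified ports.
composing alpha on (u1, u2), with out.j its own outer ports: {out.1} {out.2, u1.2} {u1.1, u2.1} {u2.2}
composing beta on (u3, u4), with out.j its own outer ports: {out.1, out.2} {u3.1} {u3.2} {u4.1} {u4.2}
composing gamma on (u1, u2, u3, u4), with out.j its own outer ports: {out.1, u1.2} {out.2} {u1.1, u2.1} {u2.2} {u3.1} {u3.2} {u4.1} {u4.2}

{out.1, u1.2} {out.2} {u1.1, u2.1} {u2.2} {u3.1} {u3.2} {u4.1} {u4.2}


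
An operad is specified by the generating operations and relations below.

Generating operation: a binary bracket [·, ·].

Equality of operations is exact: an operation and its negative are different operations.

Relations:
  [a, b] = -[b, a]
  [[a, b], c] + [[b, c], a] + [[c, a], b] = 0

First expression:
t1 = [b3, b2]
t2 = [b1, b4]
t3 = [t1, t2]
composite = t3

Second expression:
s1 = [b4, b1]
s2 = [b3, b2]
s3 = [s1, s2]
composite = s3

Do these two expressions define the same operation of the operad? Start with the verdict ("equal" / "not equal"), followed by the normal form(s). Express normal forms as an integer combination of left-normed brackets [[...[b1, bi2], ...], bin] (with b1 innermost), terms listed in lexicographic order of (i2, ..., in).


equal: each reduces to [[[b1, b4], b2], b3] - [[[b1, b4], b3], b2]


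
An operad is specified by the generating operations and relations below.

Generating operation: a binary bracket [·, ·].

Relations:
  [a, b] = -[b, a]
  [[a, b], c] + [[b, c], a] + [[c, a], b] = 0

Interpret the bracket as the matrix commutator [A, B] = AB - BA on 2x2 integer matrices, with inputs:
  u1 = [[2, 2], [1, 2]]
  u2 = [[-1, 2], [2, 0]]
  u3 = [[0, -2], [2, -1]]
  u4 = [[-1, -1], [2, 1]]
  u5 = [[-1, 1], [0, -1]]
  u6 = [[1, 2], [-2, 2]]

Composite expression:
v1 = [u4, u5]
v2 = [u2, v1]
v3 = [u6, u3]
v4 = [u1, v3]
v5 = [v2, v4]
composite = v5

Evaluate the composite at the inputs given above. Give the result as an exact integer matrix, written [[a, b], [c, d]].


[u4, u5] = [[-2, -2], [0, 2]]
[u2, [u4, u5]] = [[4, 10], [-8, -4]]
[u6, u3] = [[0, 0], [0, 0]]
[u1, [u6, u3]] = [[0, 0], [0, 0]]
[[u2, [u4, u5]], [u1, [u6, u3]]] = [[0, 0], [0, 0]]

[[0, 0], [0, 0]]


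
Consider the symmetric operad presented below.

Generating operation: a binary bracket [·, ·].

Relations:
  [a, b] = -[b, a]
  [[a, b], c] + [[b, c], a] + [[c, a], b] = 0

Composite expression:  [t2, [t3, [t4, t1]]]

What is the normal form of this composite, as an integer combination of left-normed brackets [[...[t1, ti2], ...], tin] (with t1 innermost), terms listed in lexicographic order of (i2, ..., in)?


Left-normed coefficients sit on the t1-initial expansion words.
Composite bracket: [t2, [t3, [t4, t1]]]
Each bracket splits as ab - ba, giving 8 signed words (2^3 = 8).
Words beginning with t1 determine it all:
  sign of t1t4t3t2 is -1, so it contributes -[[[t1, t4], t3], t2]

-[[[t1, t4], t3], t2]


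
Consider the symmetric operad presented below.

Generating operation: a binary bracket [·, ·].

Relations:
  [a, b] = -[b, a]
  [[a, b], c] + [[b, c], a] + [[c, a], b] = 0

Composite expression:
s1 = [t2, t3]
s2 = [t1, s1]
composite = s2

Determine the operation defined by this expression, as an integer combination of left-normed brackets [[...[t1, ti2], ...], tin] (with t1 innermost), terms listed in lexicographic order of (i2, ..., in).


[[t1, t2], t3] - [[t1, t3], t2]

Left-normed coefficients sit on the t1-initial expansion words.
Composite bracket: [t1, [t2, t3]]
The bracket unfolds into 4 signed words via [a, b] = ab - ba (2^2 = 4).
Only words starting with t1 matter:
  t1t2t3 (sign +1) contributes +[[t1, t2], t3]
  t1t3t2 (sign -1) contributes -[[t1, t3], t2]


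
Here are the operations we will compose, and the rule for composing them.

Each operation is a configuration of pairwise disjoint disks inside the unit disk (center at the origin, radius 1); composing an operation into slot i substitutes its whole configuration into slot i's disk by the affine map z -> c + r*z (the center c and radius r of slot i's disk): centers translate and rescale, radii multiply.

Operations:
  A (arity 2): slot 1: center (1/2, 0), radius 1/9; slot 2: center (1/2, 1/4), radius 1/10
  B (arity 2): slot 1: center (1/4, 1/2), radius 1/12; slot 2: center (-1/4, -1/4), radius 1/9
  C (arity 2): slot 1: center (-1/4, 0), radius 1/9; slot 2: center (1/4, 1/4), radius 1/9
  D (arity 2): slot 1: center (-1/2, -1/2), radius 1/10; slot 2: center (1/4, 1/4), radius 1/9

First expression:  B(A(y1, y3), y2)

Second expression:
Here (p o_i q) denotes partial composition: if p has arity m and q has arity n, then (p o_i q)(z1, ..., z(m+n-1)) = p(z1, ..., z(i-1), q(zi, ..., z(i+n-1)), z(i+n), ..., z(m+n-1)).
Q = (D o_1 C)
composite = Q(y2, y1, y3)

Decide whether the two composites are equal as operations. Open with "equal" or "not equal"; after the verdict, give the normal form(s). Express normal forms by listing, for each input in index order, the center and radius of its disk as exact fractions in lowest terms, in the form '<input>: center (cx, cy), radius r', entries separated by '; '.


not equal; the first gives y1: center (7/24, 1/2), radius 1/108; y2: center (-1/4, -1/4), radius 1/9; y3: center (7/24, 25/48), radius 1/120 and the second y1: center (-19/40, -19/40), radius 1/90; y2: center (-21/40, -1/2), radius 1/90; y3: center (1/4, 1/4), radius 1/9

The first composite normalizes to y1: center (7/24, 1/2), radius 1/108; y2: center (-1/4, -1/4), radius 1/9; y3: center (7/24, 25/48), radius 1/120
The second composite normalizes to y1: center (-19/40, -19/40), radius 1/90; y2: center (-21/40, -1/2), radius 1/90; y3: center (1/4, 1/4), radius 1/9
The forms do not match — not equal.


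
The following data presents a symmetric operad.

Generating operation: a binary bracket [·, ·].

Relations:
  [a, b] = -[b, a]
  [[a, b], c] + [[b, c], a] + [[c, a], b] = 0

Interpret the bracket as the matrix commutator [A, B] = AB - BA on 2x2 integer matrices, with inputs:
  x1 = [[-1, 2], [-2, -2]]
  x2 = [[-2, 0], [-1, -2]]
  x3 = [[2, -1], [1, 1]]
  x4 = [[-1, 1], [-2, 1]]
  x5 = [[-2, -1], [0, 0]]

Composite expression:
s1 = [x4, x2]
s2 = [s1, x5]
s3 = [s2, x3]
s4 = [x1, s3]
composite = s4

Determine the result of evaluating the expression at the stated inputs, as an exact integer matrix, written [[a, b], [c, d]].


[[20, -22], [-32, -20]]


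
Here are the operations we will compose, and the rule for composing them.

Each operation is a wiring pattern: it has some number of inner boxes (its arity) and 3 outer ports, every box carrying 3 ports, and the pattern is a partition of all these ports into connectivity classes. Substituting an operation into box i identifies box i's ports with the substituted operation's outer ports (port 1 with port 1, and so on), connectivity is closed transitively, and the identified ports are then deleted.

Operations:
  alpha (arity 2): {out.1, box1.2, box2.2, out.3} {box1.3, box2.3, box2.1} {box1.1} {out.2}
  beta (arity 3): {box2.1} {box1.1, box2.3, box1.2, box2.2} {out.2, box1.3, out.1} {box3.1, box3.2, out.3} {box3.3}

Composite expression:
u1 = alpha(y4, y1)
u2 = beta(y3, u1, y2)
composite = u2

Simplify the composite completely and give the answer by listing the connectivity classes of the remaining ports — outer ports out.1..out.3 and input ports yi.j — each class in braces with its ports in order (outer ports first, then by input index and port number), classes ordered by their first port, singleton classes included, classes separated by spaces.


{out.1, out.2, y3.3} {out.3, y2.1, y2.2} {y1.1, y1.3, y4.3} {y1.2, y3.1, y3.2, y4.2} {y2.3} {y4.1}

Connectivity passes through glued beta-boundaries; trace each wire chain.
stage alpha: inputs (y4, y1), connectivity {out.1, out.3, y1.2, y4.2} {out.2} {y1.1, y1.3, y4.3} {y4.1}, out.j its boundary
stage beta: inputs (y3, y4, y1, y2), connectivity {out.1, out.2, y3.3} {out.3, y2.1, y2.2} {y1.1, y1.3, y4.3} {y1.2, y3.1, y3.2, y4.2} {y2.3} {y4.1}, out.j its boundary


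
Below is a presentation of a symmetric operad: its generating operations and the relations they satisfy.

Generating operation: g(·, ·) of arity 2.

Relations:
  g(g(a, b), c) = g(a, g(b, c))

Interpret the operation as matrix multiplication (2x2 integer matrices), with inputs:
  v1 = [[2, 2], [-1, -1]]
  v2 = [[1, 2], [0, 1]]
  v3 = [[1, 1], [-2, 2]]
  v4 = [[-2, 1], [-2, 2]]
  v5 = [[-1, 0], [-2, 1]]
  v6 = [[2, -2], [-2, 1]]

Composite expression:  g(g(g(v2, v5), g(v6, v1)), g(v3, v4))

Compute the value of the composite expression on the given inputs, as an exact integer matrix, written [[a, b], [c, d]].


g(v2, v5) = [[-5, 2], [-2, 1]]
g(v6, v1) = [[6, 6], [-5, -5]]
g(g(v2, v5), g(v6, v1)) = [[-40, -40], [-17, -17]]
g(v3, v4) = [[-4, 3], [0, 2]]
g(g(g(v2, v5), g(v6, v1)), g(v3, v4)) = [[160, -200], [68, -85]]

[[160, -200], [68, -85]]


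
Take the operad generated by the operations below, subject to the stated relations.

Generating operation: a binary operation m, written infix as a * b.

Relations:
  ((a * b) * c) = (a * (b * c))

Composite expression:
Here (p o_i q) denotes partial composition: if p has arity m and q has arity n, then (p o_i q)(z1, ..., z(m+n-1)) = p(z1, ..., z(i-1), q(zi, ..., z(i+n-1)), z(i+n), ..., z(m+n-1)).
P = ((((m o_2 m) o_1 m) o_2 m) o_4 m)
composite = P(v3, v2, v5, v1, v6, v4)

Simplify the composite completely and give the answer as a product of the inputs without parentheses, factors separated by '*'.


Associativity of m dissolves the nesting; only the v-input order survives.
(v2 * v5) flattens to v2 * v5
(v3 * (v2 * v5)) flattens to v3 * v2 * v5
(v1 * v6) flattens to v1 * v6
((v1 * v6) * v4) flattens to v1 * v6 * v4
((v3 * (v2 * v5)) * ((v1 * v6) * v4)) flattens to v3 * v2 * v5 * v1 * v6 * v4

v3 * v2 * v5 * v1 * v6 * v4


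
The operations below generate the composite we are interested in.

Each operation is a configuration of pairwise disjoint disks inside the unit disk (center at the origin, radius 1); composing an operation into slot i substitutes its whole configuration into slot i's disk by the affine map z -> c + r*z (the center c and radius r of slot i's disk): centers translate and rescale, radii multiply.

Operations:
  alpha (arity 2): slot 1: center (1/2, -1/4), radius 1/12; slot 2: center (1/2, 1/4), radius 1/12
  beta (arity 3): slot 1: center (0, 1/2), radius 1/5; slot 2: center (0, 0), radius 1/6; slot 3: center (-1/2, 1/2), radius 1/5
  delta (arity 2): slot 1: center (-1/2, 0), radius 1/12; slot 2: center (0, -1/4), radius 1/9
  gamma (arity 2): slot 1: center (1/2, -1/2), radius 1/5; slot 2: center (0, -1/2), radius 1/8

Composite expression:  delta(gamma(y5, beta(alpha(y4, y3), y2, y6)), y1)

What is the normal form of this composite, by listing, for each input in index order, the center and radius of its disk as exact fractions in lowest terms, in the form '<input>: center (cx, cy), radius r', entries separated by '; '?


y1: center (0, -1/4), radius 1/9; y2: center (-1/2, -1/24), radius 1/576; y3: center (-479/960, -23/640), radius 1/5760; y4: center (-479/960, -71/1920), radius 1/5760; y5: center (-11/24, -1/24), radius 1/60; y6: center (-97/192, -7/192), radius 1/480

Follow each y-input down from delta: c' goes to c + r*c', radius to r*r'.
input y5: applying the 2 nested substitutions gives center (-11/24, -1/24), radius 1/60
input y4: applying the 4 nested substitutions gives center (-479/960, -71/1920), radius 1/5760
input y3: applying the 4 nested substitutions gives center (-479/960, -23/640), radius 1/5760
input y2: applying the 3 nested substitutions gives center (-1/2, -1/24), radius 1/576
input y6: applying the 3 nested substitutions gives center (-97/192, -7/192), radius 1/480
input y1: applying the 1 nested substitution gives center (0, -1/4), radius 1/9


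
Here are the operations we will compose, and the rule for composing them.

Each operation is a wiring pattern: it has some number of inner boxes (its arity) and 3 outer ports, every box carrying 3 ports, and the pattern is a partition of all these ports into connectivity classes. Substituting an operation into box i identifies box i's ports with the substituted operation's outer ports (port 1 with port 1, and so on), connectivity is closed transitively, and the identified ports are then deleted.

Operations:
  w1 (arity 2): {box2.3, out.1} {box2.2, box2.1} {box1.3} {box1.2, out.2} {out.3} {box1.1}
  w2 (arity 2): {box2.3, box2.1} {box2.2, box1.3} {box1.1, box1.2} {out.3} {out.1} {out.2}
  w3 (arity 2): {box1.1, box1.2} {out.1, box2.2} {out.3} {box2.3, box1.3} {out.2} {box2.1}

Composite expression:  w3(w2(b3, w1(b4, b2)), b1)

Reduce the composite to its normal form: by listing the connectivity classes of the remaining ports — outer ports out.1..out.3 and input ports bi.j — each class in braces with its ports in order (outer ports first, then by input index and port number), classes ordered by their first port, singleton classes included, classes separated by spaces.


After gluing at w3, chains via deleted ports link the b-ports.
w1 over (b4, b2) gives {out.1, b2.3} {out.2, b4.2} {out.3} {b2.1, b2.2} {b4.1} {b4.3}, out.j being that stage's outer ports
w2 over (b3, b4, b2) gives {out.1} {out.2} {out.3} {b2.1, b2.2} {b2.3} {b3.1, b3.2} {b3.3, b4.2} {b4.1} {b4.3}, out.j being that stage's outer ports
w3 over (b3, b4, b2, b1) gives {out.1, b1.2} {out.2} {out.3} {b1.1} {b1.3} {b2.1, b2.2} {b2.3} {b3.1, b3.2} {b3.3, b4.2} {b4.1} {b4.3}, out.j being that stage's outer ports

{out.1, b1.2} {out.2} {out.3} {b1.1} {b1.3} {b2.1, b2.2} {b2.3} {b3.1, b3.2} {b3.3, b4.2} {b4.1} {b4.3}


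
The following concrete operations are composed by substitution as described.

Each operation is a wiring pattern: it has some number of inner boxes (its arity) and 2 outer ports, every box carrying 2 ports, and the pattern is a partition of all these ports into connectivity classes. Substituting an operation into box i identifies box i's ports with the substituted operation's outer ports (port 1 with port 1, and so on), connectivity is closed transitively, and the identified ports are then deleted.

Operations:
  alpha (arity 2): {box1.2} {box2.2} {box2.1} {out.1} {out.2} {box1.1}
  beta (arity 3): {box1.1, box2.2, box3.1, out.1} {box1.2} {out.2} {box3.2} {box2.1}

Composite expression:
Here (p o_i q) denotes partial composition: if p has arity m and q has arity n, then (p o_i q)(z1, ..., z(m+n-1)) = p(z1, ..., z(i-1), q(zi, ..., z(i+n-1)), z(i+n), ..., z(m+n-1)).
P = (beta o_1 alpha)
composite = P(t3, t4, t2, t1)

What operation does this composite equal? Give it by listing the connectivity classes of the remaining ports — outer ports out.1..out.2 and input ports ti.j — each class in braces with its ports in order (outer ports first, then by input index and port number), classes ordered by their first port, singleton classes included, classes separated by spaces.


{out.1, t1.1, t2.2} {out.2} {t1.2} {t2.1} {t3.1} {t3.2} {t4.1} {t4.2}

Treat the ports identified at beta as solder joints: merge, then drop.
composing alpha on (t3, t4), with out.j its own outer ports: {out.1} {out.2} {t3.1} {t3.2} {t4.1} {t4.2}
composing beta on (t3, t4, t2, t1), with out.j its own outer ports: {out.1, t1.1, t2.2} {out.2} {t1.2} {t2.1} {t3.1} {t3.2} {t4.1} {t4.2}


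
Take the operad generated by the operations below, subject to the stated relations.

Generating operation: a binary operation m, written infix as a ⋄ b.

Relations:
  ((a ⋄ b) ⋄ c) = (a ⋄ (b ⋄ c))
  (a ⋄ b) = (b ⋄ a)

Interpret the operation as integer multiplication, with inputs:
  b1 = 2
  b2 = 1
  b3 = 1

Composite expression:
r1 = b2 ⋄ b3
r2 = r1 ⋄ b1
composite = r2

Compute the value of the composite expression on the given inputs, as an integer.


2


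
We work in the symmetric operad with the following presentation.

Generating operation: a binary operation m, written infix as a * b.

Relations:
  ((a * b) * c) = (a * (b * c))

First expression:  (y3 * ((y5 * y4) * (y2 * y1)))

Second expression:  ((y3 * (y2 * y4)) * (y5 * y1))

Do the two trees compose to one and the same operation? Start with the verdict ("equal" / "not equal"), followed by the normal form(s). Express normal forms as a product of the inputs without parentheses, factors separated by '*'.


not equal — first y3 * y5 * y4 * y2 * y1, second y3 * y2 * y4 * y5 * y1

Normal form of the first expression: y3 * y5 * y4 * y2 * y1
Normal form of the second expression: y3 * y2 * y4 * y5 * y1
The forms do not match — not equal.


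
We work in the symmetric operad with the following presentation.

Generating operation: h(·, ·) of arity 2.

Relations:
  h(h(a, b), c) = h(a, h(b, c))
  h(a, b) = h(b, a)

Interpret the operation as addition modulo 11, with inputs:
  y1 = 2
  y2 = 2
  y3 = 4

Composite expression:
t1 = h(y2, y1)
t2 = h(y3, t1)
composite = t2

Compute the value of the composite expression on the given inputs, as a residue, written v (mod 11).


8 (mod 11)

h(y2, y1) = 4
h(y3, h(y2, y1)) = 8


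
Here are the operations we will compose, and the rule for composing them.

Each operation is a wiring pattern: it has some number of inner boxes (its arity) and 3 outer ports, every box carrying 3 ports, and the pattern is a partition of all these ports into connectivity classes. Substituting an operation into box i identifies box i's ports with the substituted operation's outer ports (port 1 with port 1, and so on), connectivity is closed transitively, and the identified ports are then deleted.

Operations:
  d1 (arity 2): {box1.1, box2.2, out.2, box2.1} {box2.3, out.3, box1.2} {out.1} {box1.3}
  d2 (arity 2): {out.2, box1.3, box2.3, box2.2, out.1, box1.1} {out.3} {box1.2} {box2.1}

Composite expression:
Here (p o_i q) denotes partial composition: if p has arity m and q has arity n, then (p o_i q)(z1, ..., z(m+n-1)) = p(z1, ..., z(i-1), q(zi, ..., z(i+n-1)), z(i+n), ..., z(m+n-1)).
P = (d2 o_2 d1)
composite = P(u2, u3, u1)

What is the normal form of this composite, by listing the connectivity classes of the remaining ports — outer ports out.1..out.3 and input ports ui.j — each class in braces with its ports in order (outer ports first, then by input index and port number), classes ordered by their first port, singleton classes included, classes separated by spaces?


{out.1, out.2, u1.1, u1.2, u1.3, u2.1, u2.3, u3.1, u3.2} {out.3} {u2.2} {u3.3}


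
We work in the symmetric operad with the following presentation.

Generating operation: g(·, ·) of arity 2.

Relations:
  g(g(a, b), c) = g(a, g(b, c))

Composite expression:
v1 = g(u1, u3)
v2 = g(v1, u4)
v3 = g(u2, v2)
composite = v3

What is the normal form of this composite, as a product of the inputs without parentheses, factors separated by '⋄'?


u2 ⋄ u1 ⋄ u3 ⋄ u4

The g-tree's shape is irrelevant; the u-reading-order decides.
g(u1, u3) reduces to u1 ⋄ u3
g(g(u1, u3), u4) reduces to u1 ⋄ u3 ⋄ u4
g(u2, g(g(u1, u3), u4)) reduces to u2 ⋄ u1 ⋄ u3 ⋄ u4


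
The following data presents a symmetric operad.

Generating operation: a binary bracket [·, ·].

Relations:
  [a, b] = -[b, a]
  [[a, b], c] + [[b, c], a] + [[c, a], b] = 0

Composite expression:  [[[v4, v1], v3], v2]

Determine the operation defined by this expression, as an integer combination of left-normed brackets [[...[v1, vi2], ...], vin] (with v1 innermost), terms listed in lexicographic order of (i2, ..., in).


In the tensor algebra, words opening v1 carry the v1-anchored form.
Composite bracket: [[[v4, v1], v3], v2]
Each bracket splits as ab - ba, giving 8 signed words (2^3 = 8).
Coefficients come from the v1-initial words:
  sign of v1v4v3v2 is -1, so it contributes -[[[v1, v4], v3], v2]

-[[[v1, v4], v3], v2]


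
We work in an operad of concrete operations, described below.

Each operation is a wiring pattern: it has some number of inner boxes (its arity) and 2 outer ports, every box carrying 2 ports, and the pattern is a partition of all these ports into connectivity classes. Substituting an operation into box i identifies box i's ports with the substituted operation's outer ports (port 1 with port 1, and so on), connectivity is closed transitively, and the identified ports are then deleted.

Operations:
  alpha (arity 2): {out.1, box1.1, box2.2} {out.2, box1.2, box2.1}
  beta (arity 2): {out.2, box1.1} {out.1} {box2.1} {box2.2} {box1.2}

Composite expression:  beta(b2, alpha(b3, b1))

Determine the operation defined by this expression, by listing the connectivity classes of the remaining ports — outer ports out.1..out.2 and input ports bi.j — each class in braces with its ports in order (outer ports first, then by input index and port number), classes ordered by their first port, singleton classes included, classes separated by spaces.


{out.1} {out.2, b2.1} {b1.1, b3.2} {b1.2, b3.1} {b2.2}

Substituting into beta glues patterns; closure does the rest.
composing alpha on (b3, b1), with out.j its own outer ports: {out.1, b1.2, b3.1} {out.2, b1.1, b3.2}
composing beta on (b2, b3, b1), with out.j its own outer ports: {out.1} {out.2, b2.1} {b1.1, b3.2} {b1.2, b3.1} {b2.2}
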